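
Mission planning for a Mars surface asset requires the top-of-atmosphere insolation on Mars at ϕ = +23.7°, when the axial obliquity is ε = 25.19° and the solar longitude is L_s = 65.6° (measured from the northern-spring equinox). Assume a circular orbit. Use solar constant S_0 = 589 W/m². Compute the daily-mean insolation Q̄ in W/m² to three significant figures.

Solar declination: sin δ = sin ε · sin L_s = sin 25.19° × sin 65.6° = 0.38761, so δ = +22.806°.
cos h₀ = −tan(+23.7°) tan(+22.806°) = -0.1846, h₀ = 1.7564 rad.
Bracket: h₀ sin ϕ sin δ + cos ϕ cos δ sin h₀ = 1.7564×0.40195×0.38761 + 0.91566×0.92182×0.98282 = 0.273647 + 0.829573 = 1.103220.
Q̄ = (S_0/π) × [bracket] = (589/π) × 1.103220 = 206.8 W/m².

Q̄ ≈ 207 W/m²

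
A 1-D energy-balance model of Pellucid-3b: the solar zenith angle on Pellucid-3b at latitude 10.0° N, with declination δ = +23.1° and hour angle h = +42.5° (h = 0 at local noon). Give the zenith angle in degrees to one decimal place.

θ_z = 42.6°

cos θ_z = sin φ sin δ + cos φ cos δ cos h = 0.068129 + 0.667861 = 0.735990.
θ_z = arccos(0.735990) = 42.6°.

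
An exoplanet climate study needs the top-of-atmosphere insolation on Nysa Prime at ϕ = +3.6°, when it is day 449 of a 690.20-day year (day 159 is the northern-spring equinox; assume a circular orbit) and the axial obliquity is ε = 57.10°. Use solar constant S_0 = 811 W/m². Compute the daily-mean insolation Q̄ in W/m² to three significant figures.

Q̄ ≈ 246 W/m²

Solar longitude: L_s = 360° × (449 − 159)/690.20 = 151.261°.
sin δ = sin 57.10° × sin 151.261° = 0.40371, so δ = +23.810°.
cos h₀ = −tan(+3.6°) tan(+23.810°) = -0.0278, h₀ = 1.5986 rad.
Bracket: h₀ sin ϕ sin δ + cos ϕ cos δ sin h₀ = 1.5986×0.06279×0.40371 + 0.99803×0.91489×0.99961 = 0.040523 + 0.912732 = 0.953255.
Q̄ = (S_0/π) × [bracket] = (811/π) × 0.953255 = 246.1 W/m².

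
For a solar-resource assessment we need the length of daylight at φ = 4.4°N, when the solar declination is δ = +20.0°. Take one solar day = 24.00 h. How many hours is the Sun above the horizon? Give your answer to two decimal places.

12.21 h

cos H₀ = −tan φ · tan δ = −tan(+4.4°) × tan(+20.000°) = -0.0280, so H₀ = 1.5988 rad = 91.60°.
Daylight = 2H₀/(2π) × 24.00 h = (1.5988/π) × 24.00 = 12.21 h.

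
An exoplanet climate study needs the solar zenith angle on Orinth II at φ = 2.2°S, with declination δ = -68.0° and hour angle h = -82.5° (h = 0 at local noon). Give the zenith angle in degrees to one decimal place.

θ_z = 85.2°

cos θ_z = sin φ sin δ + cos φ cos δ cos h = 0.035593 + 0.048860 = 0.084453.
θ_z = arccos(0.084453) = 85.2°.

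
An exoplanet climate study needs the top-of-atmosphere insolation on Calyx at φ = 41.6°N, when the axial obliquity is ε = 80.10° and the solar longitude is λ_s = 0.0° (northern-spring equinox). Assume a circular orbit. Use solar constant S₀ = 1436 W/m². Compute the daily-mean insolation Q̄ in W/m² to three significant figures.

Q̄ ≈ 342 W/m²

Solar declination: sin δ = sin ε · sin λ_s = sin 80.10° × sin 0.0° = 0.00000, so δ = +0.000°.
cos H₀ = −tan(+41.6°) tan(+0.000°) = -0.0000, H₀ = 1.5708 rad.
Bracket: H₀ sin φ sin δ + cos φ cos δ sin H₀ = 1.5708×0.66393×0.00000 + 0.74780×1.00000×1.00000 = 0.000000 + 0.747800 = 0.747800.
Q̄ = (S₀/π) × [bracket] = (1436/π) × 0.747800 = 341.8 W/m².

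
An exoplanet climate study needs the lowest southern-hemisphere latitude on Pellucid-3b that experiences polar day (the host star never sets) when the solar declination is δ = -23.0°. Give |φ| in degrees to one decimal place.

|φ| = 67.0°

Polar day requires cos H₀ = −tan φ tan δ ≤ −1, i.e. tan φ tan δ ≥ 1.
The boundary is |tan φ| · |tan δ| = 1, so |φ| = 90° − |δ| = 90° − 23.0° = 67.0° in the southern hemisphere.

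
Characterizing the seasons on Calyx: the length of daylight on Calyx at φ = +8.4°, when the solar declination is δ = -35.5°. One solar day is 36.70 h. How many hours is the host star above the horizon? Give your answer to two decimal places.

cos H₀ = −tan φ · tan δ = −tan(+8.4°) × tan(-35.500°) = 0.1053, so H₀ = 1.4653 rad = 83.95°.
Daylight = 2H₀/(2π) × 36.70 h = (1.4653/π) × 36.70 = 17.12 h.

17.12 h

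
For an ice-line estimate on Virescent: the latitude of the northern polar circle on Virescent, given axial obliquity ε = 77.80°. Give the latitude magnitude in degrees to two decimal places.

12.20°

The polar circle is the lowest latitude that experiences at least one full rotation of continuous daylight at the northern-summer solstice; it lies at |φ| = 90° − ε = 90° − 77.80° = 12.20°.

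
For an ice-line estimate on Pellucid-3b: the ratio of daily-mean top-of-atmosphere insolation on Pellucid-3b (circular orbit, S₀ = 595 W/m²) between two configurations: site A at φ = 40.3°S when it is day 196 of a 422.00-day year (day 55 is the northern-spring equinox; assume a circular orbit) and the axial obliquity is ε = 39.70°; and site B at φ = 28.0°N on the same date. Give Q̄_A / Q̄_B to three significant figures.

— Configuration A (φ=-40.3°):
Solar longitude: λ_s = 360° × (196 − 55)/422.00 = 120.284°.
sin δ = sin 39.70° × sin 120.284° = 0.55160, so δ = +33.477°.
cos H₀ = −tan(-40.3°) tan(+33.477°) = 0.5608, H₀ = 0.9754 rad.
Bracket: H₀ sin φ sin δ + cos φ cos δ sin H₀ = 0.9754×-0.64679×0.55160 + 0.76267×0.83411×0.82794 = -0.347993 + 0.526695 = 0.178702.
Q̄ = (S₀/π) × [bracket] = (595/π) × 0.178702 = 33.845 W/m².
— Configuration B (φ=+28.0°):
cos H₀ = −tan(+28.0°) tan(+33.477°) = -0.3516, H₀ = 1.9301 rad.
Bracket: H₀ sin φ sin δ + cos φ cos δ sin H₀ = 1.9301×0.46947×0.55160 + 0.88295×0.83411×0.93614 = 0.499818 + 0.689446 = 1.189264.
Q̄ = (S₀/π) × [bracket] = (595/π) × 1.189264 = 225.24 W/m².
Ratio Q̄_A / Q̄_B = 33.845 / 225.24 = 0.1503.

Q̄_A / Q̄_B ≈ 0.150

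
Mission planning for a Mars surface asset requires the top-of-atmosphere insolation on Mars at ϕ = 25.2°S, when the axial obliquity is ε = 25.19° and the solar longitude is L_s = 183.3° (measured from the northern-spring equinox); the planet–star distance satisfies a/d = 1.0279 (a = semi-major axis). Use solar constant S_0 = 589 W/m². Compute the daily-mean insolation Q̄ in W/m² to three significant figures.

Q̄ ≈ 182 W/m²

Solar declination: sin δ = sin ε · sin L_s = sin 25.19° × sin 183.3° = -0.02450, so δ = -1.404°.
cos h₀ = −tan(-25.2°) tan(-1.404°) = -0.0115, h₀ = 1.5823 rad.
Bracket: h₀ sin ϕ sin δ + cos ϕ cos δ sin h₀ = 1.5823×-0.42578×-0.02450 + 0.90483×0.99970×0.99993 = 0.016506 + 0.904495 = 0.921001.
Inverse-square distance factor (a/d)² = 1.0279² = 1.056578.
Q̄ = (S_0/π) × 1.056578 × [bracket] = (589/π) × 1.056578 × 0.921001 = 182.4 W/m².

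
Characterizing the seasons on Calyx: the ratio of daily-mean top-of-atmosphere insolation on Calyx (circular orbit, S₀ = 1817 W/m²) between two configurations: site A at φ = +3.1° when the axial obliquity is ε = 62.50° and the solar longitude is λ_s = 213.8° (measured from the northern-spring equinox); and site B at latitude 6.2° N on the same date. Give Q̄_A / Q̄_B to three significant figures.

Q̄_A / Q̄_B ≈ 1.06

— Configuration A (φ=+3.1°):
Solar declination: sin δ = sin ε · sin λ_s = sin 62.50° × sin 213.8° = -0.49344, so δ = -29.567°.
cos H₀ = −tan(+3.1°) tan(-29.567°) = 0.0307, H₀ = 1.5401 rad.
Bracket: H₀ sin φ sin δ + cos φ cos δ sin H₀ = 1.5401×0.05408×-0.49344 + 0.99854×0.86978×0.99953 = -0.041098 + 0.868102 = 0.827004.
Q̄ = (S₀/π) × [bracket] = (1817/π) × 0.827004 = 478.31 W/m².
— Configuration B (φ=+6.2°):
cos H₀ = −tan(+6.2°) tan(-29.567°) = 0.0616, H₀ = 1.5091 rad.
Bracket: H₀ sin φ sin δ + cos φ cos δ sin H₀ = 1.5091×0.10800×-0.49344 + 0.99415×0.86978×0.99810 = -0.080422 + 0.863049 = 0.782627.
Q̄ = (S₀/π) × [bracket] = (1817/π) × 0.782627 = 452.65 W/m².
Ratio Q̄_A / Q̄_B = 478.31 / 452.65 = 1.057.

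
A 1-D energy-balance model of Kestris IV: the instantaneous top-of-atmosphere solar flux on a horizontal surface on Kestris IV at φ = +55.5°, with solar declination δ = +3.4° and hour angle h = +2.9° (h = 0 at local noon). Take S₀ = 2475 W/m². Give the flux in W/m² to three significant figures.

cos θ_z = sin φ sin δ + cos φ cos δ cos h = 0.048876 + 0.564685 = 0.613561.
Flux = S₀ · cos θ_z = 2475 × 0.613561 = 1519 W/m².

1.52e+03 W/m²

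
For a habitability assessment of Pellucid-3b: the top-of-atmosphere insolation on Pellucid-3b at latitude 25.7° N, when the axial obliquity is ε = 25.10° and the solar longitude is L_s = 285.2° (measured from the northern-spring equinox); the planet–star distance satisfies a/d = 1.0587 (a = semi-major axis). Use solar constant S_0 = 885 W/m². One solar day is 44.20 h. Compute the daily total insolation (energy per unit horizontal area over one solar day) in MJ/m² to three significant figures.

Solar declination: sin δ = sin ε · sin L_s = sin 25.10° × sin 285.2° = -0.40936, so δ = -24.165°.
cos h₀ = −tan(+25.7°) tan(-24.165°) = 0.2159, h₀ = 1.3531 rad.
Bracket: h₀ sin ϕ sin δ + cos ϕ cos δ sin h₀ = 1.3531×0.43366×-0.40936 + 0.90108×0.91237×0.97641 = -0.240206 + 0.802725 = 0.562519.
Inverse-square distance factor (a/d)² = 1.0587² = 1.120846.
Q̄ = (S_0/π) × 1.120846 × [bracket] = (885/π) × 1.120846 × 0.562519 = 177.61 W/m².
Daily total = Q̄ × 44.20 h × 3600 s/h = 177.61 × 44.20 × 3600 / 10⁶ = 28.26 MJ/m².

28.3 MJ/m²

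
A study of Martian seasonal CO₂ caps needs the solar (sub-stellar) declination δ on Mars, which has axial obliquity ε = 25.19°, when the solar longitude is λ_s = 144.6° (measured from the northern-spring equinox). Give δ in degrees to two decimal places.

sin δ = sin ε · sin λ_s = sin 25.19° × sin 144.6° = 0.246554.
δ = arcsin(0.246554) = +14.27°.

δ = +14.27°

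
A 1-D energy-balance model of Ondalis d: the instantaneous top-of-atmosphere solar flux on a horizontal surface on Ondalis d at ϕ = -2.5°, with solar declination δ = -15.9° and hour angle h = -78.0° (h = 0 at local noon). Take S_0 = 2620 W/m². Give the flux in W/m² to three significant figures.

555 W/m²

cos θ_z = sin ϕ sin δ + cos ϕ cos δ cos h = 0.011950 + 0.199767 = 0.211717.
Flux = S_0 · cos θ_z = 2620 × 0.211717 = 554.7 W/m².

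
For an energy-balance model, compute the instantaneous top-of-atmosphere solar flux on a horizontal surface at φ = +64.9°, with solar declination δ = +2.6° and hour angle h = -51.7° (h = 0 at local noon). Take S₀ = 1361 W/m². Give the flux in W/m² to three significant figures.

413 W/m²

cos θ_z = sin φ sin δ + cos φ cos δ cos h = 0.041079 + 0.262639 = 0.303718.
Flux = S₀ · cos θ_z = 1361 × 0.303718 = 413.4 W/m².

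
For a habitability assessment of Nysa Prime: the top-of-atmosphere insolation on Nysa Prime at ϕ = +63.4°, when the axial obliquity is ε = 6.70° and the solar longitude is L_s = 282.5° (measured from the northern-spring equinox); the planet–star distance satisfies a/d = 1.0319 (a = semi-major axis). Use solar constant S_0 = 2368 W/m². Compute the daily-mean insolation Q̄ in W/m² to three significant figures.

Q̄ ≈ 238 W/m²

Solar declination: sin δ = sin ε · sin L_s = sin 6.70° × sin 282.5° = -0.11391, so δ = -6.540°.
cos h₀ = −tan(+63.4°) tan(-6.540°) = 0.2290, h₀ = 1.3398 rad.
Bracket: h₀ sin ϕ sin δ + cos ϕ cos δ sin h₀ = 1.3398×0.89415×-0.11391 + 0.44776×0.99349×0.97344 = -0.136462 + 0.433030 = 0.296568.
Inverse-square distance factor (a/d)² = 1.0319² = 1.064818.
Q̄ = (S_0/π) × 1.064818 × [bracket] = (2368/π) × 1.064818 × 0.296568 = 238.0 W/m².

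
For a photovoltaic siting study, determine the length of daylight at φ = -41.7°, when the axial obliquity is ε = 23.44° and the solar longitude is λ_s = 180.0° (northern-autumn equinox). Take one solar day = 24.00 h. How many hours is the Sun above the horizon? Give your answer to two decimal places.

Solar declination: sin δ = sin ε · sin λ_s = sin 23.44° × sin 180.0° = 0.00000, so δ = +0.000°.
cos H₀ = −tan φ · tan δ = −tan(-41.7°) × tan(+0.000°) = 0.0000, so H₀ = 1.5708 rad = 90.00°.
Daylight = 2H₀/(2π) × 24.00 h = (1.5708/π) × 24.00 = 12.00 h.

12.00 h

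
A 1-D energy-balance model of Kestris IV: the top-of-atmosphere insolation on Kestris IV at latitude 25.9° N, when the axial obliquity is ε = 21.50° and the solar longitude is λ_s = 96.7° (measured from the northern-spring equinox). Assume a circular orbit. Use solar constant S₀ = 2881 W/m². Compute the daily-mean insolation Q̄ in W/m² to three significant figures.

Q̄ ≈ 1.01e+03 W/m²

Solar declination: sin δ = sin ε · sin λ_s = sin 21.50° × sin 96.7° = 0.36400, so δ = +21.346°.
cos H₀ = −tan(+25.9°) tan(+21.346°) = -0.1898, H₀ = 1.7617 rad.
Bracket: H₀ sin φ sin δ + cos φ cos δ sin H₀ = 1.7617×0.43680×0.36400 + 0.89956×0.93140×0.98183 = 0.280102 + 0.822626 = 1.102728.
Q̄ = (S₀/π) × [bracket] = (2881/π) × 1.102728 = 1011 W/m².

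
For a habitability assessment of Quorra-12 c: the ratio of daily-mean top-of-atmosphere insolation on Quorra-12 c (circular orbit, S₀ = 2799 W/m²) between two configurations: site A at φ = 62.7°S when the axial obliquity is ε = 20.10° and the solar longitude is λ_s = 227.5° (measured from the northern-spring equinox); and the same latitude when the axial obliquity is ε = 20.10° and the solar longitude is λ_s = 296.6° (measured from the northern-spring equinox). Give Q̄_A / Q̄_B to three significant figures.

Q̄_A / Q̄_B ≈ 0.897

— Configuration A (φ=-62.7°):
Solar declination: sin δ = sin ε · sin λ_s = sin 20.10° × sin 227.5° = -0.25337, so δ = -14.677°.
cos H₀ = −tan(-62.7°) tan(-14.677°) = -0.5075, H₀ = 2.1030 rad.
Bracket: H₀ sin φ sin δ + cos φ cos δ sin H₀ = 2.1030×-0.88862×-0.25337 + 0.45865×0.96737×0.86168 = 0.473490 + 0.382314 = 0.855804.
Q̄ = (S₀/π) × [bracket] = (2799/π) × 0.855804 = 762.48 W/m².
— Configuration B (φ=-62.7°):
Solar declination: sin δ = sin ε · sin λ_s = sin 20.10° × sin 296.6° = -0.30728, so δ = -17.896°.
cos H₀ = −tan(-62.7°) tan(-17.896°) = -0.6256, H₀ = 2.2467 rad.
Bracket: H₀ sin φ sin δ + cos φ cos δ sin H₀ = 2.2467×-0.88862×-0.30728 + 0.45865×0.95162×0.78013 = 0.613473 + 0.340496 = 0.953969.
Q̄ = (S₀/π) × [bracket] = (2799/π) × 0.953969 = 849.94 W/m².
Ratio Q̄_A / Q̄_B = 762.48 / 849.94 = 0.8971.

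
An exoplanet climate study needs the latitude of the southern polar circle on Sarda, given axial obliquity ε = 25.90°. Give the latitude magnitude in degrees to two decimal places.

64.10°

The polar circle is the lowest latitude that experiences at least one full rotation of continuous darkness at the northern-summer solstice; it lies at |ϕ| = 90° − ε = 90° − 25.90° = 64.10°.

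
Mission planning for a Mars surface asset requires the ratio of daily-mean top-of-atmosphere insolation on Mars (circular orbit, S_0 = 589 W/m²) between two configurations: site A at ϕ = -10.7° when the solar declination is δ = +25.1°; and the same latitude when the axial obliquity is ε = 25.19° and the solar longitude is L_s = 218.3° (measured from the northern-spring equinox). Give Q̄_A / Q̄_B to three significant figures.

Q̄_A / Q̄_B ≈ 0.750

— Configuration A (ϕ=-10.7°):
cos h₀ = −tan(-10.7°) tan(+25.100°) = 0.0885, h₀ = 1.4822 rad.
Bracket: h₀ sin ϕ sin δ + cos ϕ cos δ sin h₀ = 1.4822×-0.18567×0.42420 + 0.98261×0.90557×0.99608 = -0.116740 + 0.886334 = 0.769594.
Q̄ = (S_0/π) × [bracket] = (589/π) × 0.769594 = 144.29 W/m².
— Configuration B (ϕ=-10.7°):
Solar declination: sin δ = sin ε · sin L_s = sin 25.19° × sin 218.3° = -0.26379, so δ = -15.295°.
cos h₀ = −tan(-10.7°) tan(-15.295°) = -0.0517, h₀ = 1.6225 rad.
Bracket: h₀ sin ϕ sin δ + cos ϕ cos δ sin h₀ = 1.6225×-0.18567×-0.26379 + 0.98261×0.96458×0.99866 = 0.079467 + 0.946536 = 1.026003.
Q̄ = (S_0/π) × [bracket] = (589/π) × 1.026003 = 192.36 W/m².
Ratio Q̄_A / Q̄_B = 144.29 / 192.36 = 0.7501.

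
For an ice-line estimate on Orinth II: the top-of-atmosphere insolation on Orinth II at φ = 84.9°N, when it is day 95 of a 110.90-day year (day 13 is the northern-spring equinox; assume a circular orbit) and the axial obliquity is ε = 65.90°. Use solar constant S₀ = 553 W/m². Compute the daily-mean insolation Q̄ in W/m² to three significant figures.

Q̄ ≈ 0.00 W/m²

Solar longitude: λ_s = 360° × (95 − 13)/110.90 = 266.186°.
sin δ = sin 65.90° × sin 266.186° = -0.91081, so δ = -65.618°.
cos H₀ = −tan(+84.9°) tan(-65.618°) = 24.7213 ≥ 1 ⇒ polar night, H₀ = 0 and Q̄ = 0.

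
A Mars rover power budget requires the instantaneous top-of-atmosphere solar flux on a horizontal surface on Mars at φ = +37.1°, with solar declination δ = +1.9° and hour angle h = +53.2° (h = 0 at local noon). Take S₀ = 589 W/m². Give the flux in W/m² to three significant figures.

293 W/m²

cos θ_z = sin φ sin δ + cos φ cos δ cos h = 0.019999 + 0.477509 = 0.497508.
Flux = S₀ · cos θ_z = 589 × 0.497508 = 293.0 W/m².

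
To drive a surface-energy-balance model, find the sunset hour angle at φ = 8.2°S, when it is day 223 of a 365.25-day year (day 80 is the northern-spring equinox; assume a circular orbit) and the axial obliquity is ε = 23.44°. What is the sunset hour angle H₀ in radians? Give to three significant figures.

Solar longitude: λ_s = 360° × (223 − 80)/365.25 = 140.945°.
sin δ = sin 23.44° × sin 140.945° = 0.25064, so δ = +14.515°.
cos H₀ = −tan φ · tan δ = −tan(-8.2°) × tan(+14.515°) = 0.0373, so H₀ = 1.5335 rad = 87.86°.

H₀ = 1.53 rad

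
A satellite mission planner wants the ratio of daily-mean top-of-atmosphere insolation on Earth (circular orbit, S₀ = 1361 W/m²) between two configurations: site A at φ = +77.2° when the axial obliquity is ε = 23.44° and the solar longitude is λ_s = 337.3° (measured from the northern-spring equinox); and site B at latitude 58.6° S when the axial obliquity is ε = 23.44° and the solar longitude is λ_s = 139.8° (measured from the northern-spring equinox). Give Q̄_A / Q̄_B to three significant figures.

— Configuration A (φ=+77.2°):
Solar declination: sin δ = sin ε · sin λ_s = sin 23.44° × sin 337.3° = -0.15351, so δ = -8.830°.
cos H₀ = −tan(+77.2°) tan(-8.830°) = 0.6838, H₀ = 0.8179 rad.
Bracket: H₀ sin φ sin δ + cos φ cos δ sin H₀ = 0.8179×0.97515×-0.15351 + 0.22155×0.98815×0.72969 = -0.122436 + 0.159747 = 0.037311.
Q̄ = (S₀/π) × [bracket] = (1361/π) × 0.037311 = 16.164 W/m².
— Configuration B (φ=-58.6°):
Solar declination: sin δ = sin ε · sin λ_s = sin 23.44° × sin 139.8° = 0.25676, so δ = +14.878°.
cos H₀ = −tan(-58.6°) tan(+14.878°) = 0.4352, H₀ = 1.1205 rad.
Bracket: H₀ sin φ sin δ + cos φ cos δ sin H₀ = 1.1205×-0.85355×0.25676 + 0.52101×0.96648×0.90032 = -0.245566 + 0.453352 = 0.207786.
Q̄ = (S₀/π) × [bracket] = (1361/π) × 0.207786 = 90.017 W/m².
Ratio Q̄_A / Q̄_B = 16.164 / 90.017 = 0.1796.

Q̄_A / Q̄_B ≈ 0.180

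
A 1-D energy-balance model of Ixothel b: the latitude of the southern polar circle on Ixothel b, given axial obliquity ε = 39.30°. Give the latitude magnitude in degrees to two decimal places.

50.70°

The polar circle is the lowest latitude that experiences at least one full rotation of continuous darkness at the northern-summer solstice; it lies at |ϕ| = 90° − ε = 90° − 39.30° = 50.70°.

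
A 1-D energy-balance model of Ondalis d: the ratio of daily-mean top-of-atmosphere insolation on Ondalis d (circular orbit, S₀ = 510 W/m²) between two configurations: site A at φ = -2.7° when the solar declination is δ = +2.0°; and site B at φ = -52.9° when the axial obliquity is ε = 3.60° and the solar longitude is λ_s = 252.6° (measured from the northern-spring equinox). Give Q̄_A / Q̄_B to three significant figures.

Q̄_A / Q̄_B ≈ 1.47

— Configuration A (φ=-2.7°):
cos H₀ = −tan(-2.7°) tan(+2.000°) = 0.0016, H₀ = 1.5691 rad.
Bracket: H₀ sin φ sin δ + cos φ cos δ sin H₀ = 1.5691×-0.04711×0.03490 + 0.99889×0.99939×1.00000 = -0.002580 + 0.998281 = 0.995701.
Q̄ = (S₀/π) × [bracket] = (510/π) × 0.995701 = 161.64 W/m².
— Configuration B (φ=-52.9°):
Solar declination: sin δ = sin ε · sin λ_s = sin 3.60° × sin 252.6° = -0.05992, so δ = -3.435°.
cos H₀ = −tan(-52.9°) tan(-3.435°) = -0.0794, H₀ = 1.6502 rad.
Bracket: H₀ sin φ sin δ + cos φ cos δ sin H₀ = 1.6502×-0.79758×-0.05992 + 0.60321×0.99820×0.99685 = 0.078865 + 0.600228 = 0.679093.
Q̄ = (S₀/π) × [bracket] = (510/π) × 0.679093 = 110.24 W/m².
Ratio Q̄_A / Q̄_B = 161.64 / 110.24 = 1.466.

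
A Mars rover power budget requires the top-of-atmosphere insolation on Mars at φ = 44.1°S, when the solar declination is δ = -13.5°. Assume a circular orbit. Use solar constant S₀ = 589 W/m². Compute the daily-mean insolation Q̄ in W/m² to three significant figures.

cos H₀ = −tan(-44.1°) tan(-13.500°) = -0.2327, H₀ = 1.8056 rad.
Bracket: H₀ sin φ sin δ + cos φ cos δ sin H₀ = 1.8056×-0.69591×-0.23345 + 0.71813×0.97237×0.97256 = 0.293338 + 0.679127 = 0.972465.
Q̄ = (S₀/π) × [bracket] = (589/π) × 0.972465 = 182.3 W/m².

Q̄ ≈ 182 W/m²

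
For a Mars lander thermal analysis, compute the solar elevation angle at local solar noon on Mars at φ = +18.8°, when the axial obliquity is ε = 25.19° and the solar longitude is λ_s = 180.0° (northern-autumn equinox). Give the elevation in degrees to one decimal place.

Solar declination: sin δ = sin ε · sin λ_s = sin 25.19° × sin 180.0° = 0.00000, so δ = +0.000°.
At local noon the hour angle is zero, so the zenith angle equals |φ − δ| = |+18.8° − (+0.000°)| = 18.800°.
Elevation = 90° − 18.800° = 71.2°.

71.2°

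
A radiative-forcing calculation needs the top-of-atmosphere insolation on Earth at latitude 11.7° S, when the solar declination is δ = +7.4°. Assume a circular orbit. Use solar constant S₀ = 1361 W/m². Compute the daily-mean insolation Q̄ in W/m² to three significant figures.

Q̄ ≈ 403 W/m²

cos H₀ = −tan(-11.7°) tan(+7.400°) = 0.0269, H₀ = 1.5439 rad.
Bracket: H₀ sin φ sin δ + cos φ cos δ sin H₀ = 1.5439×-0.20279×0.12880 + 0.97922×0.99167×0.99964 = -0.040326 + 0.970714 = 0.930388.
Q̄ = (S₀/π) × [bracket] = (1361/π) × 0.930388 = 403.1 W/m².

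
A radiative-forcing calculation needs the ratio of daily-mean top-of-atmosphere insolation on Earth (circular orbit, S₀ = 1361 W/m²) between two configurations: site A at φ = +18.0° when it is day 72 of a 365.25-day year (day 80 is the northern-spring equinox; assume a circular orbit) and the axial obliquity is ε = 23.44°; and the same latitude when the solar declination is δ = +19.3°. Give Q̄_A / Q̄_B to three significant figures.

— Configuration A (φ=+18.0°):
Solar longitude: λ_s = 360° × (72 − 80)/365.25 = -7.885°, i.e. -7.885° + 360° = 352.115°.
sin δ = sin 23.44° × sin 352.115° = -0.05457, so δ = -3.128°.
cos H₀ = −tan(+18.0°) tan(-3.128°) = 0.0178, H₀ = 1.5530 rad.
Bracket: H₀ sin φ sin δ + cos φ cos δ sin H₀ = 1.5530×0.30902×-0.05457 + 0.95106×0.99851×0.99984 = -0.026189 + 0.949491 = 0.923302.
Q̄ = (S₀/π) × [bracket] = (1361/π) × 0.923302 = 399.99 W/m².
— Configuration B (φ=+18.0°):
cos H₀ = −tan(+18.0°) tan(+19.300°) = -0.1138, H₀ = 1.6848 rad.
Bracket: H₀ sin φ sin δ + cos φ cos δ sin H₀ = 1.6848×0.30902×0.33051 + 0.95106×0.94380×0.99351 = 0.172076 + 0.891785 = 1.063861.
Q̄ = (S₀/π) × [bracket] = (1361/π) × 1.063861 = 460.89 W/m².
Ratio Q̄_A / Q̄_B = 399.99 / 460.89 = 0.8679.

Q̄_A / Q̄_B ≈ 0.868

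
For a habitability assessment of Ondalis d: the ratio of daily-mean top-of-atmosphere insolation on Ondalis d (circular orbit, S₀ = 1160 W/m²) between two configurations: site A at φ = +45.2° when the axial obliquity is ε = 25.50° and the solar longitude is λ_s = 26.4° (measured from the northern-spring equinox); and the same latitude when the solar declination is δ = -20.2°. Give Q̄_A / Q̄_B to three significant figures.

Q̄_A / Q̄_B ≈ 2.85

— Configuration A (φ=+45.2°):
Solar declination: sin δ = sin ε · sin λ_s = sin 25.50° × sin 26.4° = 0.19142, so δ = +11.036°.
cos H₀ = −tan(+45.2°) tan(+11.036°) = -0.1964, H₀ = 1.7685 rad.
Bracket: H₀ sin φ sin δ + cos φ cos δ sin H₀ = 1.7685×0.70957×0.19142 + 0.70463×0.98151×0.98053 = 0.240208 + 0.678136 = 0.918344.
Q̄ = (S₀/π) × [bracket] = (1160/π) × 0.918344 = 339.09 W/m².
— Configuration B (φ=+45.2°):
cos H₀ = −tan(+45.2°) tan(-20.200°) = 0.3705, H₀ = 1.1912 rad.
Bracket: H₀ sin φ sin δ + cos φ cos δ sin H₀ = 1.1912×0.70957×-0.34530 + 0.70463×0.93849×0.92883 = -0.291861 + 0.614224 = 0.322363.
Q̄ = (S₀/π) × [bracket] = (1160/π) × 0.322363 = 119.03 W/m².
Ratio Q̄_A / Q̄_B = 339.09 / 119.03 = 2.849.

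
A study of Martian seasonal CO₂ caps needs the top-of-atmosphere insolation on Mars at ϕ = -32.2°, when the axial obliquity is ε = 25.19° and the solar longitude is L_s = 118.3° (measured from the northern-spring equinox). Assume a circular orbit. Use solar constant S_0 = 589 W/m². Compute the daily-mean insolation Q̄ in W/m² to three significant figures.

Q̄ ≈ 93.1 W/m²

Solar declination: sin δ = sin ε · sin L_s = sin 25.19° × sin 118.3° = 0.37475, so δ = +22.009°.
cos h₀ = −tan(-32.2°) tan(+22.009°) = 0.2545, h₀ = 1.3134 rad.
Bracket: h₀ sin ϕ sin δ + cos ϕ cos δ sin h₀ = 1.3134×-0.53288×0.37475 + 0.84619×0.92713×0.96706 = -0.262282 + 0.758686 = 0.496404.
Q̄ = (S_0/π) × [bracket] = (589/π) × 0.496404 = 93.07 W/m².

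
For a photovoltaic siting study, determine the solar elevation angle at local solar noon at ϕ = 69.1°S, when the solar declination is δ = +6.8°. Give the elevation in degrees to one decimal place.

At local noon the hour angle is zero, so the zenith angle equals |ϕ − δ| = |-69.1° − (+6.800°)| = 75.900°.
Elevation = 90° − 75.900° = 14.1°.

14.1°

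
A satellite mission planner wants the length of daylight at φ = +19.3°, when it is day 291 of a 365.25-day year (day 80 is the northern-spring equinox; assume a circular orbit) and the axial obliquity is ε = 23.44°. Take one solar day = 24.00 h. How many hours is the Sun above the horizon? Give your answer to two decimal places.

Solar longitude: λ_s = 360° × (291 − 80)/365.25 = 207.967°.
sin δ = sin 23.44° × sin 207.967° = -0.18655, so δ = -10.751°.
cos H₀ = −tan φ · tan δ = −tan(+19.3°) × tan(-10.751°) = 0.0665, so H₀ = 1.5043 rad = 86.19°.
Daylight = 2H₀/(2π) × 24.00 h = (1.5043/π) × 24.00 = 11.49 h.

11.49 h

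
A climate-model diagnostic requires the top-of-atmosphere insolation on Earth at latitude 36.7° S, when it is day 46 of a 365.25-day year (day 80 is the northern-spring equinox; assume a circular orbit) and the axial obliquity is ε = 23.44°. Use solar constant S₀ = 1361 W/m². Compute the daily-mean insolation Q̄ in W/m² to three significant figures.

Solar longitude: λ_s = 360° × (46 − 80)/365.25 = -33.511°, i.e. -33.511° + 360° = 326.489°.
sin δ = sin 23.44° × sin 326.489° = -0.21962, so δ = -12.687°.
cos H₀ = −tan(-36.7°) tan(-12.687°) = -0.1678, H₀ = 1.7394 rad.
Bracket: H₀ sin φ sin δ + cos φ cos δ sin H₀ = 1.7394×-0.59763×-0.21962 + 0.80178×0.97559×0.98582 = 0.228299 + 0.771117 = 0.999416.
Q̄ = (S₀/π) × [bracket] = (1361/π) × 0.999416 = 433.0 W/m².

Q̄ ≈ 433 W/m²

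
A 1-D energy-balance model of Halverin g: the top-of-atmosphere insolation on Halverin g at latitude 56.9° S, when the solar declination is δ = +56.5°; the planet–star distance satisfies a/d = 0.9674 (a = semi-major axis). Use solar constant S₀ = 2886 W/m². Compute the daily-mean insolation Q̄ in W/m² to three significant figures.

cos H₀ = −tan(-56.9°) tan(+56.500°) = 2.3176 ≥ 1 ⇒ polar night, H₀ = 0 and Q̄ = 0.
Inverse-square distance factor (a/d)² = 0.9674² = 0.935863.

Q̄ ≈ 0.00 W/m²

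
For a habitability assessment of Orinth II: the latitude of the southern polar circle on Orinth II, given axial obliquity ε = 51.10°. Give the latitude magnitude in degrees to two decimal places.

38.90°

The polar circle is the lowest latitude that experiences at least one full rotation of continuous darkness at the northern-summer solstice; it lies at |φ| = 90° − ε = 90° − 51.10° = 38.90°.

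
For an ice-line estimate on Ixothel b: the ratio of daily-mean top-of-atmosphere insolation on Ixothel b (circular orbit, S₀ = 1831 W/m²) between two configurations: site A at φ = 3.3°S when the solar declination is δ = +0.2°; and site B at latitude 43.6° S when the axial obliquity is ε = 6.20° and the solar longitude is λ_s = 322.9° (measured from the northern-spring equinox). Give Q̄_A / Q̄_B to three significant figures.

Q̄_A / Q̄_B ≈ 1.26

— Configuration A (φ=-3.3°):
cos H₀ = −tan(-3.3°) tan(+0.200°) = 0.0002, H₀ = 1.5706 rad.
Bracket: H₀ sin φ sin δ + cos φ cos δ sin H₀ = 1.5706×-0.05756×0.00349 + 0.99834×0.99999×1.00000 = -0.000316 + 0.998330 = 0.998014.
Q̄ = (S₀/π) × [bracket] = (1831/π) × 0.998014 = 581.67 W/m².
— Configuration B (φ=-43.6°):
Solar declination: sin δ = sin ε · sin λ_s = sin 6.20° × sin 322.9° = -0.06515, so δ = -3.735°.
cos H₀ = −tan(-43.6°) tan(-3.735°) = -0.0622, H₀ = 1.6330 rad.
Bracket: H₀ sin φ sin δ + cos φ cos δ sin H₀ = 1.6330×-0.68962×-0.06515 + 0.72417×0.99788×0.99807 = 0.073369 + 0.721240 = 0.794609.
Q̄ = (S₀/π) × [bracket] = (1831/π) × 0.794609 = 463.12 W/m².
Ratio Q̄_A / Q̄_B = 581.67 / 463.12 = 1.256.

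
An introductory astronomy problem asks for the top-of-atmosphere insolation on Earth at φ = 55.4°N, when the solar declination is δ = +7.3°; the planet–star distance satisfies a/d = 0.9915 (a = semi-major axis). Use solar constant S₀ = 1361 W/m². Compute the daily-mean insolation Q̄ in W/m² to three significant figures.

Q̄ ≈ 314 W/m²

cos H₀ = −tan(+55.4°) tan(+7.300°) = -0.1857, H₀ = 1.7576 rad.
Bracket: H₀ sin φ sin δ + cos φ cos δ sin H₀ = 1.7576×0.82314×0.12706 + 0.56784×0.99189×0.98261 = 0.183824 + 0.553440 = 0.737264.
Inverse-square distance factor (a/d)² = 0.9915² = 0.983072.
Q̄ = (S₀/π) × 0.983072 × [bracket] = (1361/π) × 0.983072 × 0.737264 = 314.0 W/m².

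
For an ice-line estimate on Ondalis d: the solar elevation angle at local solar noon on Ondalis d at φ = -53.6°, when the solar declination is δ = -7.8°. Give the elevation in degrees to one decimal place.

At local noon the hour angle is zero, so the zenith angle equals |φ − δ| = |-53.6° − (-7.800°)| = 45.800°.
Elevation = 90° − 45.800° = 44.2°.

44.2°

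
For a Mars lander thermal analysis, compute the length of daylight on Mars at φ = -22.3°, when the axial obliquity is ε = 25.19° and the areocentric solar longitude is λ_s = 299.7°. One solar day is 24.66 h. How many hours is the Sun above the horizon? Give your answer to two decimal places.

sin δ = sin 25.19° × sin 299.7° = -0.36971, so δ = -21.698°.
cos H₀ = −tan φ · tan δ = −tan(-22.3°) × tan(-21.698°) = -0.1632, so H₀ = 1.7347 rad = 99.39°.
Daylight = 2H₀/(2π) × 24.66 h = (1.7347/π) × 24.66 = 13.62 h.

13.62 h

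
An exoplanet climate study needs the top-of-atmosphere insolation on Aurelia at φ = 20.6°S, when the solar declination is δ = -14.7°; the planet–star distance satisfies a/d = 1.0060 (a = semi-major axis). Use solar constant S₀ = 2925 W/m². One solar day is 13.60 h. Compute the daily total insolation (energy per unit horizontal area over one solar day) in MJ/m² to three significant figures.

cos H₀ = −tan(-20.6°) tan(-14.700°) = -0.0986, H₀ = 1.6696 rad.
Bracket: H₀ sin φ sin δ + cos φ cos δ sin H₀ = 1.6696×-0.35184×-0.25376 + 0.93606×0.96727×0.99513 = 0.149067 + 0.901013 = 1.050080.
Inverse-square distance factor (a/d)² = 1.0060² = 1.012036.
Q̄ = (S₀/π) × 1.012036 × [bracket] = (2925/π) × 1.012036 × 1.050080 = 989.45 W/m².
Daily total = Q̄ × 13.60 h × 3600 s/h = 989.45 × 13.60 × 3600 / 10⁶ = 48.44 MJ/m².

48.4 MJ/m²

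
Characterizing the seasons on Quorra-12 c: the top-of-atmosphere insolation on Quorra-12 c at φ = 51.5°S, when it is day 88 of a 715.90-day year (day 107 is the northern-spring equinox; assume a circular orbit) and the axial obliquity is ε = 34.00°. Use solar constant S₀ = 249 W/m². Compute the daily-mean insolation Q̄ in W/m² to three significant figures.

Solar longitude: λ_s = 360° × (88 − 107)/715.90 = -9.554°, i.e. -9.554° + 360° = 350.446°.
sin δ = sin 34.00° × sin 350.446° = -0.09282, so δ = -5.326°.
cos H₀ = −tan(-51.5°) tan(-5.326°) = -0.1172, H₀ = 1.6883 rad.
Bracket: H₀ sin φ sin δ + cos φ cos δ sin H₀ = 1.6883×-0.78261×-0.09282 + 0.62251×0.99568×0.99311 = 0.122641 + 0.615550 = 0.738191.
Q̄ = (S₀/π) × [bracket] = (249/π) × 0.738191 = 58.51 W/m².

Q̄ ≈ 58.5 W/m²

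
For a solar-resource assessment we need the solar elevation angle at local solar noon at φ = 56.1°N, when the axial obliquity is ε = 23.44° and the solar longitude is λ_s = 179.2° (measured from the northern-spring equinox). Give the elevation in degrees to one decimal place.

34.2°

Solar declination: sin δ = sin ε · sin λ_s = sin 23.44° × sin 179.2° = 0.00555, so δ = +0.318°.
At local noon the hour angle is zero, so the zenith angle equals |φ − δ| = |+56.1° − (+0.318°)| = 55.782°.
Elevation = 90° − 55.782° = 34.2°.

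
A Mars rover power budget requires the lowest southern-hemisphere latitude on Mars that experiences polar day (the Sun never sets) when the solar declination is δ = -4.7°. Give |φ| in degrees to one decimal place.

|φ| = 85.3°

Polar day requires cos H₀ = −tan φ tan δ ≤ −1, i.e. tan φ tan δ ≥ 1.
The boundary is |tan φ| · |tan δ| = 1, so |φ| = 90° − |δ| = 90° − 4.7° = 85.3° in the southern hemisphere.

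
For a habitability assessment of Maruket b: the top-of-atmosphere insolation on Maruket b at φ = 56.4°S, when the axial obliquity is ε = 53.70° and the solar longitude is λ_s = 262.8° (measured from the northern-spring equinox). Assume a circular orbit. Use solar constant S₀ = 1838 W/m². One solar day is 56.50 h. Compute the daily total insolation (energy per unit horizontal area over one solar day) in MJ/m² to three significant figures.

249 MJ/m²

Solar declination: sin δ = sin ε · sin λ_s = sin 53.70° × sin 262.8° = -0.79957, so δ = -53.089°.
cos H₀ = −tan(-56.4°) tan(-53.089°) = -2.0039 ≤ −1 ⇒ polar day, H₀ = π.
Bracket: H₀ sin φ sin δ + cos φ cos δ sin H₀ = 3.1416×-0.83292×-0.79957 + 0.55339×0.60057×0.00000 = 2.092236 + 0.000000 = 2.092236.
Q̄ = (S₀/π) × [bracket] = (1838/π) × 2.092236 = 1224.1 W/m².
Daily total = Q̄ × 56.50 h × 3600 s/h = 1224.1 × 56.50 × 3600 / 10⁶ = 249.0 MJ/m².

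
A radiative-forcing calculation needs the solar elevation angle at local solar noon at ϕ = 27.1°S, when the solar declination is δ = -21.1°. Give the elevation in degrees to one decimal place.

84.0°

At local noon the hour angle is zero, so the zenith angle equals |ϕ − δ| = |-27.1° − (-21.100°)| = 6.000°.
Elevation = 90° − 6.000° = 84.0°.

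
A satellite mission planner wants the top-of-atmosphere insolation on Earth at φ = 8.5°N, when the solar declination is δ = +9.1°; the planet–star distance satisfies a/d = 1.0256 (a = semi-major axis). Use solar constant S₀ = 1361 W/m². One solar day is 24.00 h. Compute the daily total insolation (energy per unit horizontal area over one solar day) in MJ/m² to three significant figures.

39.9 MJ/m²

cos H₀ = −tan(+8.5°) tan(+9.100°) = -0.0239, H₀ = 1.5947 rad.
Bracket: H₀ sin φ sin δ + cos φ cos δ sin H₀ = 1.5947×0.14781×0.15816 + 0.98902×0.98741×0.99971 = 0.037280 + 0.976285 = 1.013565.
Inverse-square distance factor (a/d)² = 1.0256² = 1.051855.
Q̄ = (S₀/π) × 1.051855 × [bracket] = (1361/π) × 1.051855 × 1.013565 = 461.87 W/m².
Daily total = Q̄ × 24.00 h × 3600 s/h = 461.87 × 24.00 × 3600 / 10⁶ = 39.91 MJ/m².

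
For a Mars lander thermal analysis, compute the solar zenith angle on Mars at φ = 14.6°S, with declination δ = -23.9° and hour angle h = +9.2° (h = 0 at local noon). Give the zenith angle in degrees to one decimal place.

θ_z = 12.7°

cos θ_z = sin φ sin δ + cos φ cos δ cos h = 0.102124 + 0.873351 = 0.975475.
θ_z = arccos(0.975475) = 12.7°.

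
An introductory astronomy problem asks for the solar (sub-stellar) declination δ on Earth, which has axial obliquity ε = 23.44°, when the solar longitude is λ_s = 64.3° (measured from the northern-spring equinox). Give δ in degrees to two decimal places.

sin δ = sin ε · sin λ_s = sin 23.44° × sin 64.3° = 0.358438.
δ = arcsin(0.358438) = +21.00°.

δ = +21.00°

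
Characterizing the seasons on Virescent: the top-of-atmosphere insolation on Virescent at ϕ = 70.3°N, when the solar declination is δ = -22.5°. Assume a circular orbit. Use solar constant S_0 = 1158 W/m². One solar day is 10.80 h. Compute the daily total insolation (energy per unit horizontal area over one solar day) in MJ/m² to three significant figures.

0.00 MJ/m²

cos h₀ = −tan(+70.3°) tan(-22.500°) = 1.1569 ≥ 1 ⇒ polar night, h₀ = 0 and Q̄ = 0.
Daily total = Q̄ × 10.80 h × 3600 s/h = 0.00 MJ/m².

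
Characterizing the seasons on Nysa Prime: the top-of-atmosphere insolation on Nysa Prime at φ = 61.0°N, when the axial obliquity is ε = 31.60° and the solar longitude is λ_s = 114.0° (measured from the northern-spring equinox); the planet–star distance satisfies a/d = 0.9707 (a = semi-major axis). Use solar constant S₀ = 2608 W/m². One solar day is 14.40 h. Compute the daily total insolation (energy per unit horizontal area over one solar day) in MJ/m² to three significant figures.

53.4 MJ/m²

Solar declination: sin δ = sin ε · sin λ_s = sin 31.60° × sin 114.0° = 0.47868, so δ = +28.600°.
cos H₀ = −tan(+61.0°) tan(+28.600°) = -0.9836, H₀ = 2.9601 rad.
Bracket: H₀ sin φ sin δ + cos φ cos δ sin H₀ = 2.9601×0.87462×0.47868 + 0.48481×0.87799×0.18047 = 1.239285 + 0.076819 = 1.316104.
Inverse-square distance factor (a/d)² = 0.9707² = 0.942258.
Q̄ = (S₀/π) × 0.942258 × [bracket] = (2608/π) × 0.942258 × 1.316104 = 1029.5 W/m².
Daily total = Q̄ × 14.40 h × 3600 s/h = 1029.5 × 14.40 × 3600 / 10⁶ = 53.37 MJ/m².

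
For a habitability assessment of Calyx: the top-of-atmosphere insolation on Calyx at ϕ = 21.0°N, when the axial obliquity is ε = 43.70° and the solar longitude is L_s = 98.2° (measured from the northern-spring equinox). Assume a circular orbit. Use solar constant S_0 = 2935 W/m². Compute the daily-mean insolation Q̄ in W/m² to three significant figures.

Q̄ ≈ 1.04e+03 W/m²

Solar declination: sin δ = sin ε · sin L_s = sin 43.70° × sin 98.2° = 0.68382, so δ = +43.143°.
cos h₀ = −tan(+21.0°) tan(+43.143°) = -0.3598, h₀ = 1.9388 rad.
Bracket: h₀ sin ϕ sin δ + cos ϕ cos δ sin h₀ = 1.9388×0.35837×0.68382 + 0.93358×0.72965×0.93305 = 0.475123 + 0.635581 = 1.110704.
Q̄ = (S_0/π) × [bracket] = (2935/π) × 1.110704 = 1038 W/m².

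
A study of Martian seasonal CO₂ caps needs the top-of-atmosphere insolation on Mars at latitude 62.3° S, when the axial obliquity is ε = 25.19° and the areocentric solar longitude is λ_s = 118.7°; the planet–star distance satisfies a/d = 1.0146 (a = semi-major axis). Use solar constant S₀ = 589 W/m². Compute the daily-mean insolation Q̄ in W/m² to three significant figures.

Q̄ ≈ 8.96 W/m²

sin δ = sin 25.19° × sin 118.7° = 0.37333, so δ = +21.921°.
cos H₀ = −tan(-62.3°) tan(+21.921°) = 0.7665, H₀ = 0.6974 rad.
Bracket: H₀ sin φ sin δ + cos φ cos δ sin H₀ = 0.6974×-0.88539×0.37333 + 0.46484×0.92770×0.64223 = -0.230520 + 0.276950 = 0.046430.
Inverse-square distance factor (a/d)² = 1.0146² = 1.029413.
Q̄ = (S₀/π) × 1.029413 × [bracket] = (589/π) × 1.029413 × 0.046430 = 8.961 W/m².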